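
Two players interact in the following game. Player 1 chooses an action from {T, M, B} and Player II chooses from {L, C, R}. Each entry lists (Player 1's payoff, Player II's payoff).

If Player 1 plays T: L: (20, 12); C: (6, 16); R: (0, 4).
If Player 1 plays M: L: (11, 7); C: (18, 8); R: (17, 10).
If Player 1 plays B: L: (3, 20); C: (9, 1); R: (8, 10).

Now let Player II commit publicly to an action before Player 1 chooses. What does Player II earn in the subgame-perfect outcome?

Backward induction with Player II moving first.
- L: Player 1 compares 20, 11, 3 and picks T; Player II would get 12.
- C: Player 1 compares 6, 18, 9 and picks M; Player II would get 8.
- R: Player 1 compares 0, 17, 8 and picks M; Player II would get 10.
Maximizing over 12, 8, 10, Player II chooses L. Subgame-perfect outcome: (T, L) with payoffs (20, 12).

12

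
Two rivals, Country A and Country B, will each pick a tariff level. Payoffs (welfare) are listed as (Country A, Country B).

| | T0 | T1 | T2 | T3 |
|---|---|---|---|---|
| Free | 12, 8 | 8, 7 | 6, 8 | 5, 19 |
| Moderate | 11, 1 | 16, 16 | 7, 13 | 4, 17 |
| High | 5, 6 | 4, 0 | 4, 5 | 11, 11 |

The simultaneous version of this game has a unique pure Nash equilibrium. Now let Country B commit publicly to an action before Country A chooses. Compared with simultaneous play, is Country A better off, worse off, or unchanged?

Backward induction with Country B moving first.
- T0: Country A compares 12, 11, 5 and picks Free; Country B would get 8.
- T1: Country A compares 8, 16, 4 and picks Moderate; Country B would get 16.
- T2: Country A compares 6, 7, 4 and picks Moderate; Country B would get 13.
- T3: Country A compares 5, 4, 11 and picks High; Country B would get 11.
Among 8, 16, 13, 11, the best is 16 at T1. Subgame-perfect outcome: (Moderate, T1) with payoffs (16, 16).
Now find the simultaneous Nash equilibrium.
Country A's best replies: T0→Free; T1→Moderate; T2→Moderate; T3→High.
Country B's best replies: Free→T3; Moderate→T3; High→T3.
The unique mutual best reply is (High, T3), giving (11, 11).
Country A earns 16 sequentially versus 11 at the Nash outcome: better off.

better off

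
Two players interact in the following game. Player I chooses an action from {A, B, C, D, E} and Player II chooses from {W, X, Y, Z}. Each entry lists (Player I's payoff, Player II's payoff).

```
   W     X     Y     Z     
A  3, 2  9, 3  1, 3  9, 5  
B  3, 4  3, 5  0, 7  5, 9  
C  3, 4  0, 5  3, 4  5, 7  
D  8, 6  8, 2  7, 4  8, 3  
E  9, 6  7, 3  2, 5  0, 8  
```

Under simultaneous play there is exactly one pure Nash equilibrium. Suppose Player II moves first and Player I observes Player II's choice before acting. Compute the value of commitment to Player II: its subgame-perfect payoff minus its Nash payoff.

1

Work backward from Player I's decision.
- W: BR = E, leader payoff 6.
- X: BR = A, leader payoff 3.
- Y: BR = D, leader payoff 4.
- Z: BR = A, leader payoff 5.
Player II's induced payoffs are 6, 3, 4, 5, so Player II commits to W. Subgame-perfect outcome: (E, W) with payoffs (9, 6).
Now find the simultaneous Nash equilibrium.
Player I's best replies: W→E; X→A; Y→D; Z→A.
Player II's best replies: A→Z; B→Z; C→Z; D→W; E→Z.
Only (A, Z) has each player best-responding; Nash payoffs (9, 5).
Player II's commitment gain: 6 − 5 = 1.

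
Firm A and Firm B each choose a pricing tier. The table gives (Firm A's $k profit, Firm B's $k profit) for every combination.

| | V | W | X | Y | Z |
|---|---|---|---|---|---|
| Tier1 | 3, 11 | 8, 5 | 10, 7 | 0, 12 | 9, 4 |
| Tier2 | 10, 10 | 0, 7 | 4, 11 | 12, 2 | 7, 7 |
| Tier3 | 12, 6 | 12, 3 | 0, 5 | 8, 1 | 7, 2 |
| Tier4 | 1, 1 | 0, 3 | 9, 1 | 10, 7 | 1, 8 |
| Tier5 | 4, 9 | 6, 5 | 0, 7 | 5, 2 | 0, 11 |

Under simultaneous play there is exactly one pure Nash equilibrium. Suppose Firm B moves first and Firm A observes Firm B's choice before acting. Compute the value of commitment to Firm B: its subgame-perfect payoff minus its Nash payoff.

Backward induction with Firm B moving first.
- V → Firm A plays Tier3 (best of 3, 10, 12, 1, 4); Firm B gets 6.
- W → Firm A plays Tier3 (best of 8, 0, 12, 0, 6); Firm B gets 3.
- X → Firm A plays Tier1 (best of 10, 4, 0, 9, 0); Firm B gets 7.
- Y → Firm A plays Tier2 (best of 0, 12, 8, 10, 5); Firm B gets 2.
- Z → Firm A plays Tier1 (best of 9, 7, 7, 1, 0); Firm B gets 4.
Firm B's induced payoffs are 6, 3, 7, 2, 4, so Firm B commits to X. Subgame-perfect outcome: (Tier1, X) with payoffs (10, 7).
For the simultaneous game, intersect best replies.
Firm A's best replies: V→Tier3; W→Tier3; X→Tier1; Y→Tier2; Z→Tier1.
Firm B's best replies: Tier1→Y; Tier2→X; Tier3→V; Tier4→Z; Tier5→Z.
Only (Tier3, V) has each player best-responding; Nash payoffs (12, 6).
Firm B's commitment gain: 7 − 6 = 1.

1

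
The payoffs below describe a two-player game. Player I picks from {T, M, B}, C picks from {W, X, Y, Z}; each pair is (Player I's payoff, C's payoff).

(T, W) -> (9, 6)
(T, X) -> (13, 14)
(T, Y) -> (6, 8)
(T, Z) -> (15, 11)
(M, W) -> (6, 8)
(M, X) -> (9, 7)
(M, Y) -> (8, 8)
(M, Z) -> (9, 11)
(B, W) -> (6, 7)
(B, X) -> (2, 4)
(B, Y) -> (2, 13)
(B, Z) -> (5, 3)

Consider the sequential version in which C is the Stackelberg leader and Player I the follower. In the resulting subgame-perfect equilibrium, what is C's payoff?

14

Player I best-responds to each possible C move:
- W: BR = T, leader payoff 6.
- X: BR = T, leader payoff 14.
- Y: BR = M, leader payoff 8.
- Z: BR = T, leader payoff 11.
C's induced payoffs are 6, 14, 8, 11, so C commits to X. Subgame-perfect outcome: (T, X) with payoffs (13, 14).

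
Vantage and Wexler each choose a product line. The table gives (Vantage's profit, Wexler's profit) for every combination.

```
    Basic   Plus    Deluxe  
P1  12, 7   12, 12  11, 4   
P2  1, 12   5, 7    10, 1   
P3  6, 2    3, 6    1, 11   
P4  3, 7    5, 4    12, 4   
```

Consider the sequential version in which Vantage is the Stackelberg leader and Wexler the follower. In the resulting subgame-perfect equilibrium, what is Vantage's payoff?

12

Backward induction with Vantage moving first.
- P1 → Wexler plays Plus (best of 7, 12, 4); Vantage gets 12.
- P2 → Wexler plays Basic (best of 12, 7, 1); Vantage gets 1.
- P3 → Wexler plays Deluxe (best of 2, 6, 11); Vantage gets 1.
- P4 → Wexler plays Basic (best of 7, 4, 4); Vantage gets 3.
Maximizing over 12, 1, 1, 3, Vantage chooses P1. Subgame-perfect outcome: (P1, Plus) with payoffs (12, 12).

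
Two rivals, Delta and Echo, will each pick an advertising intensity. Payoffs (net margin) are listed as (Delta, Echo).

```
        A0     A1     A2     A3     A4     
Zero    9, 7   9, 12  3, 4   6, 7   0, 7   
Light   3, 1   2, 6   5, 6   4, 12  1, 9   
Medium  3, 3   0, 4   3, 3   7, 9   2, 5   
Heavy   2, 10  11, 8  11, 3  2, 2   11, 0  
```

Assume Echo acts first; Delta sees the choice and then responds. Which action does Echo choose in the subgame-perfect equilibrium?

A3

Solve by backward induction (Echo leads).
- A0: BR = Zero, leader payoff 7.
- A1: BR = Heavy, leader payoff 8.
- A2: BR = Heavy, leader payoff 3.
- A3: BR = Medium, leader payoff 9.
- A4: BR = Heavy, leader payoff 0.
Among 7, 8, 3, 9, 0, the best is 9 at A3. Subgame-perfect outcome: (Medium, A3) with payoffs (7, 9).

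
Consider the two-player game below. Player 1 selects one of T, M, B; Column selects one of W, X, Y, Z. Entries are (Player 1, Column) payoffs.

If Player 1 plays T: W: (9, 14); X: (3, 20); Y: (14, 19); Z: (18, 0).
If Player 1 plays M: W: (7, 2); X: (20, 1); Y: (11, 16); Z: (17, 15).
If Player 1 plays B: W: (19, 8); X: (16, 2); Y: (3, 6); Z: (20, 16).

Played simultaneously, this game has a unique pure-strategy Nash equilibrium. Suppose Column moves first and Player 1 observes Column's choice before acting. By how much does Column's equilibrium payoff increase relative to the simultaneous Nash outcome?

Backward induction with Column moving first.
- W → Player 1 plays B (best of 9, 7, 19); Column gets 8.
- X → Player 1 plays M (best of 3, 20, 16); Column gets 1.
- Y → Player 1 plays T (best of 14, 11, 3); Column gets 19.
- Z → Player 1 plays B (best of 18, 17, 20); Column gets 16.
Maximizing over 8, 1, 19, 16, Column chooses Y. Subgame-perfect outcome: (T, Y) with payoffs (14, 19).
Under simultaneous play:
Player 1's best replies: W→B; X→M; Y→T; Z→B.
Column's best replies: T→X; M→Y; B→Z.
The unique mutual best reply is (B, Z), giving (20, 16).
Column's commitment gain: 19 − 16 = 3.

3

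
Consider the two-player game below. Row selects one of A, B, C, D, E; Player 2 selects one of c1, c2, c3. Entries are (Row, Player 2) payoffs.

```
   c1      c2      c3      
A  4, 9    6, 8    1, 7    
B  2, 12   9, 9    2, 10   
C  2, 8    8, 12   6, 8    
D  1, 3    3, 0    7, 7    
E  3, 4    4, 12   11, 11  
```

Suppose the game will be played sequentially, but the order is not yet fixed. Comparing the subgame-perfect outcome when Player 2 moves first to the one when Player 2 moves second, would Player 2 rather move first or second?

If Row leads: Player 2's best replies are A→c1, B→c1, C→c2, D→c3, E→c2; Row's induced payoffs 4, 2, 8, 7, 4; outcome (C, c2), payoffs (8, 12).
If Player 2 leads: Row's best replies are c1→A, c2→B, c3→E; Player 2's induced payoffs 9, 9, 11; outcome (E, c3), payoffs (11, 11).
Player 2 gets 11 moving first and 12 moving second, so Player 2 prefers to move second.

second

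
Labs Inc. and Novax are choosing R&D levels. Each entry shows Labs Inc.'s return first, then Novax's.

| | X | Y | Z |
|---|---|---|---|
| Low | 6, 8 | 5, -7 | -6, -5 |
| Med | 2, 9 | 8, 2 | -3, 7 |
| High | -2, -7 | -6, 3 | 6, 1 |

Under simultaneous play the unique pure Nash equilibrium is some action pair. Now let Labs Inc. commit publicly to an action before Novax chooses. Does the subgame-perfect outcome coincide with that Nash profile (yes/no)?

yes

Work backward from Novax's decision.
- Low: BR = X, leader payoff 6.
- Med: BR = X, leader payoff 2.
- High: BR = Y, leader payoff -6.
Among 6, 2, -6, the best is 6 at Low. Subgame-perfect outcome: (Low, X) with payoffs (6, 8).
For the simultaneous game, intersect best replies.
Labs Inc.'s best replies: X→Low; Y→Med; Z→High.
Novax's best replies: Low→X; Med→X; High→Y.
The unique mutual best reply is (Low, X), giving (6, 8).
Sequential outcome (Low, X) coincides with the Nash profile (Low, X).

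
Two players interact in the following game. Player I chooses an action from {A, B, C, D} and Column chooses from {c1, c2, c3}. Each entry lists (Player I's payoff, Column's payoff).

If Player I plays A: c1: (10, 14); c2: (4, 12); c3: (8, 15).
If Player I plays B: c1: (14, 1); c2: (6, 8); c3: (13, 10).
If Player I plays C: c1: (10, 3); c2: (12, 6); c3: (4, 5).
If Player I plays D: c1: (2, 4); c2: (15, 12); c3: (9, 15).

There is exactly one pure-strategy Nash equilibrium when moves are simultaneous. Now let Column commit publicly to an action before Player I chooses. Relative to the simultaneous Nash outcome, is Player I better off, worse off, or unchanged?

Solve by backward induction (Column leads).
- c1: BR = B, leader payoff 1.
- c2: BR = D, leader payoff 12.
- c3: BR = B, leader payoff 10.
Maximizing over 1, 12, 10, Column chooses c2. Subgame-perfect outcome: (D, c2) with payoffs (15, 12).
Now find the simultaneous Nash equilibrium.
Player I's best replies: c1→B; c2→D; c3→B.
Column's best replies: A→c3; B→c3; C→c2; D→c3.
The unique mutual best reply is (B, c3), giving (13, 10).
Player I earns 15 sequentially versus 13 at the Nash outcome: better off.

better off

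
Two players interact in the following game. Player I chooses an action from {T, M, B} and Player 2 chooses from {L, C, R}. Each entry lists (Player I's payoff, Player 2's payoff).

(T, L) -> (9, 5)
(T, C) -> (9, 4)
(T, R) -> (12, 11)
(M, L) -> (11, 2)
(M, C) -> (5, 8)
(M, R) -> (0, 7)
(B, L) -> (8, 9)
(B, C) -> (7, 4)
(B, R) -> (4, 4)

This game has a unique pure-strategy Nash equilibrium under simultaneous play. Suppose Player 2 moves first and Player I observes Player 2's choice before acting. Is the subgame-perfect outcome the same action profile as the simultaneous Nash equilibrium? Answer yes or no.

yes

Solve by backward induction (Player 2 leads).
- L: BR = M, leader payoff 2.
- C: BR = T, leader payoff 4.
- R: BR = T, leader payoff 11.
Among 2, 4, 11, the best is 11 at R. Subgame-perfect outcome: (T, R) with payoffs (12, 11).
For the simultaneous game, intersect best replies.
Player I's best replies: L→M; C→T; R→T.
Player 2's best replies: T→R; M→C; B→L.
Only (T, R) has each player best-responding; Nash payoffs (12, 11).
Sequential outcome (T, R) coincides with the Nash profile (T, R).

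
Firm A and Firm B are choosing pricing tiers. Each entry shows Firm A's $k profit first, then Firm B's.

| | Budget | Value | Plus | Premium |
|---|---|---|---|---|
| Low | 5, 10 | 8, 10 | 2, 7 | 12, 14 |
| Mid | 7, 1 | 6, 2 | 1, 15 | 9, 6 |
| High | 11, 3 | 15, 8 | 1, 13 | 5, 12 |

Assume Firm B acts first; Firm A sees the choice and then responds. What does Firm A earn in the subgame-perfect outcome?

Work backward from Firm A's decision.
- Budget: Firm A compares 5, 7, 11 and picks High; Firm B would get 3.
- Value: Firm A compares 8, 6, 15 and picks High; Firm B would get 8.
- Plus: Firm A compares 2, 1, 1 and picks Low; Firm B would get 7.
- Premium: Firm A compares 12, 9, 5 and picks Low; Firm B would get 14.
Among 3, 8, 7, 14, the best is 14 at Premium. Subgame-perfect outcome: (Low, Premium) with payoffs (12, 14).

12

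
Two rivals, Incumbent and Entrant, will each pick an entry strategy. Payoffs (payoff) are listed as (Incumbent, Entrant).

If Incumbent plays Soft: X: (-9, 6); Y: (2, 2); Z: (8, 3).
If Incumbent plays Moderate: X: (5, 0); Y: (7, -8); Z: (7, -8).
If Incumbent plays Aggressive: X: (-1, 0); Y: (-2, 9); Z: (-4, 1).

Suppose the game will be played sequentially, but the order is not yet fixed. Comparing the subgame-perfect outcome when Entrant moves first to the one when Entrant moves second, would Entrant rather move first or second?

first

If Incumbent leads: Entrant's best replies are Soft→X, Moderate→X, Aggressive→Y; Incumbent's induced payoffs -9, 5, -2; outcome (Moderate, X), payoffs (5, 0).
If Entrant leads: Incumbent's best replies are X→Moderate, Y→Moderate, Z→Soft; Entrant's induced payoffs 0, -8, 3; outcome (Soft, Z), payoffs (8, 3).
Entrant gets 3 moving first and 0 moving second, so Entrant prefers to move first.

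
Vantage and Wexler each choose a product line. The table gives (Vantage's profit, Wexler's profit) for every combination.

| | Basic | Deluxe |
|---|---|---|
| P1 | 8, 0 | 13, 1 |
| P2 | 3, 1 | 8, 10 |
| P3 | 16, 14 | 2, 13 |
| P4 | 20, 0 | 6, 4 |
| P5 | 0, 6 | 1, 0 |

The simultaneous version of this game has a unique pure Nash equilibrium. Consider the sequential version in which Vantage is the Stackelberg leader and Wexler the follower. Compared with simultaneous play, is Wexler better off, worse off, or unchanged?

better off

Solve by backward induction (Vantage leads).
- P1: BR = Deluxe, leader payoff 13.
- P2: BR = Deluxe, leader payoff 8.
- P3: BR = Basic, leader payoff 16.
- P4: BR = Deluxe, leader payoff 6.
- P5: BR = Basic, leader payoff 0.
Among 13, 8, 16, 6, 0, the best is 16 at P3. Subgame-perfect outcome: (P3, Basic) with payoffs (16, 14).
For the simultaneous game, intersect best replies.
Vantage's best replies: Basic→P4; Deluxe→P1.
Wexler's best replies: P1→Deluxe; P2→Deluxe; P3→Basic; P4→Deluxe; P5→Basic.
Only (P1, Deluxe) has each player best-responding; Nash payoffs (13, 1).
Wexler earns 14 sequentially versus 1 at the Nash outcome: better off.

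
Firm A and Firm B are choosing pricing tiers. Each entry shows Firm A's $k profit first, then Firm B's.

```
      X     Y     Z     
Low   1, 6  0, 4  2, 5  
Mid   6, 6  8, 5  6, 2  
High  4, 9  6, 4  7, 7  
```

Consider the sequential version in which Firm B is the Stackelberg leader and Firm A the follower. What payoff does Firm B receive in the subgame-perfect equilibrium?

Solve by backward induction (Firm B leads).
- X → Firm A plays Mid (best of 1, 6, 4); Firm B gets 6.
- Y → Firm A plays Mid (best of 0, 8, 6); Firm B gets 5.
- Z → Firm A plays High (best of 2, 6, 7); Firm B gets 7.
Maximizing over 6, 5, 7, Firm B chooses Z. Subgame-perfect outcome: (High, Z) with payoffs (7, 7).

7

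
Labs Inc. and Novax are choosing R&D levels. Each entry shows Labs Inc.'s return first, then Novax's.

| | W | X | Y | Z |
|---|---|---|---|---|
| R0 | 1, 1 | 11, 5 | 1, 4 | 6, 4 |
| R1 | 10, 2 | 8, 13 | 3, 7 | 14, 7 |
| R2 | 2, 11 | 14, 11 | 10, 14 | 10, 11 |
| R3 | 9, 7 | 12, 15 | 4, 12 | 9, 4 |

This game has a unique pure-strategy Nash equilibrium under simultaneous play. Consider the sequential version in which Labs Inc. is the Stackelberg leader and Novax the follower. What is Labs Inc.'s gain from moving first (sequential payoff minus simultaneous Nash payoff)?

2

Work backward from Novax's decision.
- R0 → Novax plays X (best of 1, 5, 4, 4); Labs Inc. gets 11.
- R1 → Novax plays X (best of 2, 13, 7, 7); Labs Inc. gets 8.
- R2 → Novax plays Y (best of 11, 11, 14, 11); Labs Inc. gets 10.
- R3 → Novax plays X (best of 7, 15, 12, 4); Labs Inc. gets 12.
Labs Inc.'s induced payoffs are 11, 8, 10, 12, so Labs Inc. commits to R3. Subgame-perfect outcome: (R3, X) with payoffs (12, 15).
For the simultaneous game, intersect best replies.
Labs Inc.'s best replies: W→R1; X→R2; Y→R2; Z→R1.
Novax's best replies: R0→X; R1→X; R2→Y; R3→X.
The unique mutual best reply is (R2, Y), giving (10, 14).
Labs Inc.'s commitment gain: 12 − 10 = 2.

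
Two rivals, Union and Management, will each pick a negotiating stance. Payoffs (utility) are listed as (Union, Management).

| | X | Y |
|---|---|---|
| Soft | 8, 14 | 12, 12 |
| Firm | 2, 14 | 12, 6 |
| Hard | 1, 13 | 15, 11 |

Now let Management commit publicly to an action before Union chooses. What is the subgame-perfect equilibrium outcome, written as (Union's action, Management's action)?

Solve by backward induction (Management leads).
- X → Union plays Soft (best of 8, 2, 1); Management gets 14.
- Y → Union plays Hard (best of 12, 12, 15); Management gets 11.
Among 14, 11, the best is 14 at X. Subgame-perfect outcome: (Soft, X) with payoffs (8, 14).

(Soft, X)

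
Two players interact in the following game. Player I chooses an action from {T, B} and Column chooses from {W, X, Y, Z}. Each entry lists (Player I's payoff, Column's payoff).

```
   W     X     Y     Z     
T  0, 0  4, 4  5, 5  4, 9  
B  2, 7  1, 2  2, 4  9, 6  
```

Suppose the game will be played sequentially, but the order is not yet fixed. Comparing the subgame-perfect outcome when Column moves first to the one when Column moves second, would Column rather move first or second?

If Player I leads: Column's best replies are T→Z, B→W; Player I's induced payoffs 4, 2; outcome (T, Z), payoffs (4, 9).
If Column leads: Player I's best replies are W→B, X→T, Y→T, Z→B; Column's induced payoffs 7, 4, 5, 6; outcome (B, W), payoffs (2, 7).
Column gets 7 moving first and 9 moving second, so Column prefers to move second.

second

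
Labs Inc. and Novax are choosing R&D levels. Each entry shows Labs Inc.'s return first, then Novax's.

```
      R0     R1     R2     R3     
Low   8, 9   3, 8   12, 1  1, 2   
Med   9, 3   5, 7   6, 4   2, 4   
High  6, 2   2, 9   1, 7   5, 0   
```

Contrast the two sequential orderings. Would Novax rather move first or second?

second

If Labs Inc. leads: Novax's best replies are Low→R0, Med→R1, High→R1; Labs Inc.'s induced payoffs 8, 5, 2; outcome (Low, R0), payoffs (8, 9).
If Novax leads: Labs Inc.'s best replies are R0→Med, R1→Med, R2→Low, R3→High; Novax's induced payoffs 3, 7, 1, 0; outcome (Med, R1), payoffs (5, 7).
Novax gets 7 moving first and 9 moving second, so Novax prefers to move second.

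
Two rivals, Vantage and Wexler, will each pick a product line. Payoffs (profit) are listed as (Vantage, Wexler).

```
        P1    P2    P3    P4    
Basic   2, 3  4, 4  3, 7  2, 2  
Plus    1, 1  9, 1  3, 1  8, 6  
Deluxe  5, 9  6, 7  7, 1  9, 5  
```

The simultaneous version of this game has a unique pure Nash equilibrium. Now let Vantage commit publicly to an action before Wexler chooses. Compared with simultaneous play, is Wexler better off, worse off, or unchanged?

Work backward from Wexler's decision.
- Basic → Wexler plays P3 (best of 3, 4, 7, 2); Vantage gets 3.
- Plus → Wexler plays P4 (best of 1, 1, 1, 6); Vantage gets 8.
- Deluxe → Wexler plays P1 (best of 9, 7, 1, 5); Vantage gets 5.
Among 3, 8, 5, the best is 8 at Plus. Subgame-perfect outcome: (Plus, P4) with payoffs (8, 6).
For the simultaneous game, intersect best replies.
Vantage's best replies: P1→Deluxe; P2→Plus; P3→Deluxe; P4→Deluxe.
Wexler's best replies: Basic→P3; Plus→P4; Deluxe→P1.
The unique mutual best reply is (Deluxe, P1), giving (5, 9).
Wexler earns 6 sequentially versus 9 at the Nash outcome: worse off.

worse off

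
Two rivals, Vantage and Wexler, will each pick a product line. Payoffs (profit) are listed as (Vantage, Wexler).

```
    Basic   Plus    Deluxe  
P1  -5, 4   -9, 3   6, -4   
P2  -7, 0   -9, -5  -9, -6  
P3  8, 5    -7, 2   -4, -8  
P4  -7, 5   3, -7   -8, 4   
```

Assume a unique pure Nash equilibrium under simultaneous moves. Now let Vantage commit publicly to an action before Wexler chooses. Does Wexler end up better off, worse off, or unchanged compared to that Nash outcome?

unchanged

Wexler best-responds to each possible Vantage move:
- P1: Wexler compares 4, 3, -4 and picks Basic; Vantage would get -5.
- P2: Wexler compares 0, -5, -6 and picks Basic; Vantage would get -7.
- P3: Wexler compares 5, 2, -8 and picks Basic; Vantage would get 8.
- P4: Wexler compares 5, -7, 4 and picks Basic; Vantage would get -7.
Maximizing over -5, -7, 8, -7, Vantage chooses P3. Subgame-perfect outcome: (P3, Basic) with payoffs (8, 5).
Now find the simultaneous Nash equilibrium.
Vantage's best replies: Basic→P3; Plus→P4; Deluxe→P1.
Wexler's best replies: P1→Basic; P2→Basic; P3→Basic; P4→Basic.
The unique mutual best reply is (P3, Basic), giving (8, 5).
Wexler earns 5 sequentially versus 5 at the Nash outcome: unchanged.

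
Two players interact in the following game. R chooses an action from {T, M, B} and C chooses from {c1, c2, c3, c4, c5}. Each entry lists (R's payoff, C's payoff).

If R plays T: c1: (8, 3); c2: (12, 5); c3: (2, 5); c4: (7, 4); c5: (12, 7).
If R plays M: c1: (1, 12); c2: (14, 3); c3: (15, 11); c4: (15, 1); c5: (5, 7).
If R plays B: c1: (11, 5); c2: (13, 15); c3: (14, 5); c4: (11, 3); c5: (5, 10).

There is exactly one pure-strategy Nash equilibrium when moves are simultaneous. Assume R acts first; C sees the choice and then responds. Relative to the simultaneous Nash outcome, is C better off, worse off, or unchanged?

better off

C best-responds to each possible R move:
- T → C plays c5 (best of 3, 5, 5, 4, 7); R gets 12.
- M → C plays c1 (best of 12, 3, 11, 1, 7); R gets 1.
- B → C plays c2 (best of 5, 15, 5, 3, 10); R gets 13.
Maximizing over 12, 1, 13, R chooses B. Subgame-perfect outcome: (B, c2) with payoffs (13, 15).
Now find the simultaneous Nash equilibrium.
R's best replies: c1→B; c2→M; c3→M; c4→M; c5→T.
C's best replies: T→c5; M→c1; B→c2.
Only (T, c5) has each player best-responding; Nash payoffs (12, 7).
C earns 15 sequentially versus 7 at the Nash outcome: better off.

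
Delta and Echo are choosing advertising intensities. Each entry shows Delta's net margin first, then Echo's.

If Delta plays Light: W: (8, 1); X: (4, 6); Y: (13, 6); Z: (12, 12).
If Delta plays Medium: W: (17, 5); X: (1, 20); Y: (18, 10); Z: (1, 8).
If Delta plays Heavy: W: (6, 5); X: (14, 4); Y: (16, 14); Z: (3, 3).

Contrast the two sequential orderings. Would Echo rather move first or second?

second

If Delta leads: Echo's best replies are Light→Z, Medium→X, Heavy→Y; Delta's induced payoffs 12, 1, 16; outcome (Heavy, Y), payoffs (16, 14).
If Echo leads: Delta's best replies are W→Medium, X→Heavy, Y→Medium, Z→Light; Echo's induced payoffs 5, 4, 10, 12; outcome (Light, Z), payoffs (12, 12).
Echo gets 12 moving first and 14 moving second, so Echo prefers to move second.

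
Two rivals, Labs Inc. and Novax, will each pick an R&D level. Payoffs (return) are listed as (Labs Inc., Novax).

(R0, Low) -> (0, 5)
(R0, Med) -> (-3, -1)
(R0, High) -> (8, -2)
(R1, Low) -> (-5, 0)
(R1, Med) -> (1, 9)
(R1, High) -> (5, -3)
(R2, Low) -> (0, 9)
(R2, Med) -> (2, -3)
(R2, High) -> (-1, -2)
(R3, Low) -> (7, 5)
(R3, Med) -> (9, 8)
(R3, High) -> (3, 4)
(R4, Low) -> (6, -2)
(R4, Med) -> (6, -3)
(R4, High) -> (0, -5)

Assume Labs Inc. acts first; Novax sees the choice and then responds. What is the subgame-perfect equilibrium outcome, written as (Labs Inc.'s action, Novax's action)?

(R3, Med)

Solve by backward induction (Labs Inc. leads).
- R0: BR = Low, leader payoff 0.
- R1: BR = Med, leader payoff 1.
- R2: BR = Low, leader payoff 0.
- R3: BR = Med, leader payoff 9.
- R4: BR = Low, leader payoff 6.
Labs Inc.'s induced payoffs are 0, 1, 0, 9, 6, so Labs Inc. commits to R3. Subgame-perfect outcome: (R3, Med) with payoffs (9, 8).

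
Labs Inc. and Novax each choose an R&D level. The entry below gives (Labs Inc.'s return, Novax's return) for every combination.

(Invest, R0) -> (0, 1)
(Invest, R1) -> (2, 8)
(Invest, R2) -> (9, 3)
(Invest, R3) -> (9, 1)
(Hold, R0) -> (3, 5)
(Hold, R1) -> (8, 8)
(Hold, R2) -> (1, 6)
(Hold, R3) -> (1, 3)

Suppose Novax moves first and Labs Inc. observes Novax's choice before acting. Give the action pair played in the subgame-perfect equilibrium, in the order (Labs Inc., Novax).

Work backward from Labs Inc.'s decision.
- R0: Labs Inc. compares 0, 3 and picks Hold; Novax would get 5.
- R1: Labs Inc. compares 2, 8 and picks Hold; Novax would get 8.
- R2: Labs Inc. compares 9, 1 and picks Invest; Novax would get 3.
- R3: Labs Inc. compares 9, 1 and picks Invest; Novax would get 1.
Among 5, 8, 3, 1, the best is 8 at R1. Subgame-perfect outcome: (Hold, R1) with payoffs (8, 8).

(Hold, R1)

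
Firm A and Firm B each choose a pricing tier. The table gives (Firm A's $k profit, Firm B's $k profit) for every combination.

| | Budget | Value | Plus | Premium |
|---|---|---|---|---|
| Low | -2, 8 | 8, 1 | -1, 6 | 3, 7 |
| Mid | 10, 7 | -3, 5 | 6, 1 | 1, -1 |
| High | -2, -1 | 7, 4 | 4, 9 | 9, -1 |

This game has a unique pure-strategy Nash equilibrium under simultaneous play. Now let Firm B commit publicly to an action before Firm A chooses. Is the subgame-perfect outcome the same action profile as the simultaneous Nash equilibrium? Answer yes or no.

Solve by backward induction (Firm B leads).
- Budget: BR = Mid, leader payoff 7.
- Value: BR = Low, leader payoff 1.
- Plus: BR = Mid, leader payoff 1.
- Premium: BR = High, leader payoff -1.
Firm B's induced payoffs are 7, 1, 1, -1, so Firm B commits to Budget. Subgame-perfect outcome: (Mid, Budget) with payoffs (10, 7).
For the simultaneous game, intersect best replies.
Firm A's best replies: Budget→Mid; Value→Low; Plus→Mid; Premium→High.
Firm B's best replies: Low→Budget; Mid→Budget; High→Plus.
Only (Mid, Budget) has each player best-responding; Nash payoffs (10, 7).
Sequential outcome (Mid, Budget) coincides with the Nash profile (Mid, Budget).

yes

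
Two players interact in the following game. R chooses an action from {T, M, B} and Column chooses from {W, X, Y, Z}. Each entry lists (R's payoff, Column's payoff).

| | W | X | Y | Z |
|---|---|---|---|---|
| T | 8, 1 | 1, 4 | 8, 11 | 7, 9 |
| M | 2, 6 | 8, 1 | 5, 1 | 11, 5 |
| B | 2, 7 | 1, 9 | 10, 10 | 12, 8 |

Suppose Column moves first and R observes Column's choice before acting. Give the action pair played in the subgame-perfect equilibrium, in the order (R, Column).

(B, Y)

R best-responds to each possible Column move:
- W → R plays T (best of 8, 2, 2); Column gets 1.
- X → R plays M (best of 1, 8, 1); Column gets 1.
- Y → R plays B (best of 8, 5, 10); Column gets 10.
- Z → R plays B (best of 7, 11, 12); Column gets 8.
Among 1, 1, 10, 8, the best is 10 at Y. Subgame-perfect outcome: (B, Y) with payoffs (10, 10).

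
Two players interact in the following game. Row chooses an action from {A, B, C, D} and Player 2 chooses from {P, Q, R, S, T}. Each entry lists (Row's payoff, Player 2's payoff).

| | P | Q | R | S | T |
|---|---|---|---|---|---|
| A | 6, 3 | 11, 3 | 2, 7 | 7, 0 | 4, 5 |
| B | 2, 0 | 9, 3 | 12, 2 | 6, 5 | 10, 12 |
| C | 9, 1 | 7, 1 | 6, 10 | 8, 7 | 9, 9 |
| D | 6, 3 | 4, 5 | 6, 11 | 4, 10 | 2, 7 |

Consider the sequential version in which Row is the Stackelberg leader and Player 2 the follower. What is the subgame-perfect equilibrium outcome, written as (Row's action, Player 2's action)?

(B, T)

Player 2 best-responds to each possible Row move:
- A: Player 2 compares 3, 3, 7, 0, 5 and picks R; Row would get 2.
- B: Player 2 compares 0, 3, 2, 5, 12 and picks T; Row would get 10.
- C: Player 2 compares 1, 1, 10, 7, 9 and picks R; Row would get 6.
- D: Player 2 compares 3, 5, 11, 10, 7 and picks R; Row would get 6.
Row's induced payoffs are 2, 10, 6, 6, so Row commits to B. Subgame-perfect outcome: (B, T) with payoffs (10, 12).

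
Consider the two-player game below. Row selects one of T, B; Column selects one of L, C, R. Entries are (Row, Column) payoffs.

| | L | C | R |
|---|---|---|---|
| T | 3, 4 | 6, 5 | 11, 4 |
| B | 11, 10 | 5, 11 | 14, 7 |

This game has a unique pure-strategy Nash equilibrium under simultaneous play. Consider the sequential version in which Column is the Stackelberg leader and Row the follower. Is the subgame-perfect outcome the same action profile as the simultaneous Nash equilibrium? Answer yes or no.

Row best-responds to each possible Column move:
- L: BR = B, leader payoff 10.
- C: BR = T, leader payoff 5.
- R: BR = B, leader payoff 7.
Column's induced payoffs are 10, 5, 7, so Column commits to L. Subgame-perfect outcome: (B, L) with payoffs (11, 10).
Now find the simultaneous Nash equilibrium.
Row's best replies: L→B; C→T; R→B.
Column's best replies: T→C; B→C.
The unique mutual best reply is (T, C), giving (6, 5).
Sequential outcome (B, L) differs from the Nash profile (T, C).

no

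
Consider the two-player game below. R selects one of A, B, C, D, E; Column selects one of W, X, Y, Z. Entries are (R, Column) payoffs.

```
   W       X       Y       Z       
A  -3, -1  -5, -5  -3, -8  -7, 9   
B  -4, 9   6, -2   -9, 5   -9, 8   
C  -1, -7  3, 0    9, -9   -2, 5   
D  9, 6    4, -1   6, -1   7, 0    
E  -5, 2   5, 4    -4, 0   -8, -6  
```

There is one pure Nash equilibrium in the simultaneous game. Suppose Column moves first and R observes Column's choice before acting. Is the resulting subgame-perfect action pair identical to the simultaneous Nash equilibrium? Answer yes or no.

R best-responds to each possible Column move:
- W: R compares -3, -4, -1, 9, -5 and picks D; Column would get 6.
- X: R compares -5, 6, 3, 4, 5 and picks B; Column would get -2.
- Y: R compares -3, -9, 9, 6, -4 and picks C; Column would get -9.
- Z: R compares -7, -9, -2, 7, -8 and picks D; Column would get 0.
Among 6, -2, -9, 0, the best is 6 at W. Subgame-perfect outcome: (D, W) with payoffs (9, 6).
Now find the simultaneous Nash equilibrium.
R's best replies: W→D; X→B; Y→C; Z→D.
Column's best replies: A→Z; B→W; C→Z; D→W; E→X.
Only (D, W) has each player best-responding; Nash payoffs (9, 6).
Sequential outcome (D, W) coincides with the Nash profile (D, W).

yes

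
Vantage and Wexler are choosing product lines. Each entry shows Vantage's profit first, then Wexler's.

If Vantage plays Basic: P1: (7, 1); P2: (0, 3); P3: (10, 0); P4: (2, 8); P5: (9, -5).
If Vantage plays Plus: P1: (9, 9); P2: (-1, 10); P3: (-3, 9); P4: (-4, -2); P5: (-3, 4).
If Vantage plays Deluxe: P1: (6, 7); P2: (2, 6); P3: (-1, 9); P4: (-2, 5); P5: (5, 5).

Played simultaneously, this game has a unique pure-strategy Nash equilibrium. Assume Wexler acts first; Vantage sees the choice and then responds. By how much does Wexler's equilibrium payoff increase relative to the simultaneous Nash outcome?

1

Work backward from Vantage's decision.
- P1: BR = Plus, leader payoff 9.
- P2: BR = Deluxe, leader payoff 6.
- P3: BR = Basic, leader payoff 0.
- P4: BR = Basic, leader payoff 8.
- P5: BR = Basic, leader payoff -5.
Among 9, 6, 0, 8, -5, the best is 9 at P1. Subgame-perfect outcome: (Plus, P1) with payoffs (9, 9).
Now find the simultaneous Nash equilibrium.
Vantage's best replies: P1→Plus; P2→Deluxe; P3→Basic; P4→Basic; P5→Basic.
Wexler's best replies: Basic→P4; Plus→P2; Deluxe→P3.
The unique mutual best reply is (Basic, P4), giving (2, 8).
Wexler's commitment gain: 9 − 8 = 1.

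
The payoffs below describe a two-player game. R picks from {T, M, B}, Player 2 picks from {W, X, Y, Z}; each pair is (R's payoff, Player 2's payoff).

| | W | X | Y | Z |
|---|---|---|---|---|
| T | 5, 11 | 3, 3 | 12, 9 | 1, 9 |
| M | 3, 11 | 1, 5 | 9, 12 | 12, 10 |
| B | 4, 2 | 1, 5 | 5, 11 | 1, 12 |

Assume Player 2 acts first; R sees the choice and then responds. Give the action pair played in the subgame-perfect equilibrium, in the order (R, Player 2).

(T, W)

R best-responds to each possible Player 2 move:
- W → R plays T (best of 5, 3, 4); Player 2 gets 11.
- X → R plays T (best of 3, 1, 1); Player 2 gets 3.
- Y → R plays T (best of 12, 9, 5); Player 2 gets 9.
- Z → R plays M (best of 1, 12, 1); Player 2 gets 10.
Among 11, 3, 9, 10, the best is 11 at W. Subgame-perfect outcome: (T, W) with payoffs (5, 11).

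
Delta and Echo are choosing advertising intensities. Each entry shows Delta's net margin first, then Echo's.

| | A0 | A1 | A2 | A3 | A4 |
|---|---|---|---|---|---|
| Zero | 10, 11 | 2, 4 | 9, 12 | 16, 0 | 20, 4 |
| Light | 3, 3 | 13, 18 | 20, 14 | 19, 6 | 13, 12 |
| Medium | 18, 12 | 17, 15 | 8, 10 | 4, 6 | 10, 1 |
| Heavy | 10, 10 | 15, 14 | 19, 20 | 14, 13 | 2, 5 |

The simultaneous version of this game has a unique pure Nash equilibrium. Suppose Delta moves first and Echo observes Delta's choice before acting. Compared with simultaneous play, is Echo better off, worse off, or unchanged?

better off

Work backward from Echo's decision.
- Zero: BR = A2, leader payoff 9.
- Light: BR = A1, leader payoff 13.
- Medium: BR = A1, leader payoff 17.
- Heavy: BR = A2, leader payoff 19.
Maximizing over 9, 13, 17, 19, Delta chooses Heavy. Subgame-perfect outcome: (Heavy, A2) with payoffs (19, 20).
Under simultaneous play:
Delta's best replies: A0→Medium; A1→Medium; A2→Light; A3→Light; A4→Zero.
Echo's best replies: Zero→A2; Light→A1; Medium→A1; Heavy→A2.
Only (Medium, A1) has each player best-responding; Nash payoffs (17, 15).
Echo earns 20 sequentially versus 15 at the Nash outcome: better off.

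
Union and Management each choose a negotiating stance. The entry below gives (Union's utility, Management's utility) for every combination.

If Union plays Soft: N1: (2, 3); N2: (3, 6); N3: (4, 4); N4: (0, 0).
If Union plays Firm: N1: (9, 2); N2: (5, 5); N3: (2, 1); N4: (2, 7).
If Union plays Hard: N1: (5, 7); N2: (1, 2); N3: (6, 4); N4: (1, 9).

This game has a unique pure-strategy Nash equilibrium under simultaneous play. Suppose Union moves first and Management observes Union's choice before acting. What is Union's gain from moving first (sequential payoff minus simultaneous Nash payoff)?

Management best-responds to each possible Union move:
- Soft: Management compares 3, 6, 4, 0 and picks N2; Union would get 3.
- Firm: Management compares 2, 5, 1, 7 and picks N4; Union would get 2.
- Hard: Management compares 7, 2, 4, 9 and picks N4; Union would get 1.
Union's induced payoffs are 3, 2, 1, so Union commits to Soft. Subgame-perfect outcome: (Soft, N2) with payoffs (3, 6).
Under simultaneous play:
Union's best replies: N1→Firm; N2→Firm; N3→Hard; N4→Firm.
Management's best replies: Soft→N2; Firm→N4; Hard→N4.
Only (Firm, N4) has each player best-responding; Nash payoffs (2, 7).
Union's commitment gain: 3 − 2 = 1.

1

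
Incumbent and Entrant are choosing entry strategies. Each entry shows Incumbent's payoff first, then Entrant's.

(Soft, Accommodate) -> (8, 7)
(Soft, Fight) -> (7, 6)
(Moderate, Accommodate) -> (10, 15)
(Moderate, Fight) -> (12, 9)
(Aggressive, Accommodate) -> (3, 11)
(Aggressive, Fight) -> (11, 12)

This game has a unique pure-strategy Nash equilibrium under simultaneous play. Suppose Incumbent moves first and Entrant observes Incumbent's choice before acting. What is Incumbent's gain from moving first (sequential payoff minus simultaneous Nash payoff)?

1

Solve by backward induction (Incumbent leads).
- Soft → Entrant plays Accommodate (best of 7, 6); Incumbent gets 8.
- Moderate → Entrant plays Accommodate (best of 15, 9); Incumbent gets 10.
- Aggressive → Entrant plays Fight (best of 11, 12); Incumbent gets 11.
Maximizing over 8, 10, 11, Incumbent chooses Aggressive. Subgame-perfect outcome: (Aggressive, Fight) with payoffs (11, 12).
For the simultaneous game, intersect best replies.
Incumbent's best replies: Accommodate→Moderate; Fight→Moderate.
Entrant's best replies: Soft→Accommodate; Moderate→Accommodate; Aggressive→Fight.
Only (Moderate, Accommodate) has each player best-responding; Nash payoffs (10, 15).
Incumbent's commitment gain: 11 − 10 = 1.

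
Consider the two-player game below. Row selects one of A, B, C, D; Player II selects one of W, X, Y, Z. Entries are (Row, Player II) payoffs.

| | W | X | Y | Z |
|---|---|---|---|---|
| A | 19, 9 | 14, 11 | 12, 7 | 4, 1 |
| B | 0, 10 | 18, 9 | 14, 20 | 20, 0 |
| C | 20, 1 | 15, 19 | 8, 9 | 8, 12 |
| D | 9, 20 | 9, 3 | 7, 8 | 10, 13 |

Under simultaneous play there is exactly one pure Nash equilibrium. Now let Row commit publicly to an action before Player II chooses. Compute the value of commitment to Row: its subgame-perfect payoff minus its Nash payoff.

1

Player II best-responds to each possible Row move:
- A → Player II plays X (best of 9, 11, 7, 1); Row gets 14.
- B → Player II plays Y (best of 10, 9, 20, 0); Row gets 14.
- C → Player II plays X (best of 1, 19, 9, 12); Row gets 15.
- D → Player II plays W (best of 20, 3, 8, 13); Row gets 9.
Maximizing over 14, 14, 15, 9, Row chooses C. Subgame-perfect outcome: (C, X) with payoffs (15, 19).
For the simultaneous game, intersect best replies.
Row's best replies: W→C; X→B; Y→B; Z→B.
Player II's best replies: A→X; B→Y; C→X; D→W.
The unique mutual best reply is (B, Y), giving (14, 20).
Row's commitment gain: 15 − 14 = 1.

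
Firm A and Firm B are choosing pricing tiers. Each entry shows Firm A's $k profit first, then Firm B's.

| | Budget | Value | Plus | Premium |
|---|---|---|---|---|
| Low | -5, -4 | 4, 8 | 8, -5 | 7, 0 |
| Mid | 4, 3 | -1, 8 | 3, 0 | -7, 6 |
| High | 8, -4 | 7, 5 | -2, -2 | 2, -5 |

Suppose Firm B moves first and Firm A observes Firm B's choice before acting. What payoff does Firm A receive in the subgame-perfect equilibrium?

7

Firm A best-responds to each possible Firm B move:
- Budget: Firm A compares -5, 4, 8 and picks High; Firm B would get -4.
- Value: Firm A compares 4, -1, 7 and picks High; Firm B would get 5.
- Plus: Firm A compares 8, 3, -2 and picks Low; Firm B would get -5.
- Premium: Firm A compares 7, -7, 2 and picks Low; Firm B would get 0.
Firm B's induced payoffs are -4, 5, -5, 0, so Firm B commits to Value. Subgame-perfect outcome: (High, Value) with payoffs (7, 5).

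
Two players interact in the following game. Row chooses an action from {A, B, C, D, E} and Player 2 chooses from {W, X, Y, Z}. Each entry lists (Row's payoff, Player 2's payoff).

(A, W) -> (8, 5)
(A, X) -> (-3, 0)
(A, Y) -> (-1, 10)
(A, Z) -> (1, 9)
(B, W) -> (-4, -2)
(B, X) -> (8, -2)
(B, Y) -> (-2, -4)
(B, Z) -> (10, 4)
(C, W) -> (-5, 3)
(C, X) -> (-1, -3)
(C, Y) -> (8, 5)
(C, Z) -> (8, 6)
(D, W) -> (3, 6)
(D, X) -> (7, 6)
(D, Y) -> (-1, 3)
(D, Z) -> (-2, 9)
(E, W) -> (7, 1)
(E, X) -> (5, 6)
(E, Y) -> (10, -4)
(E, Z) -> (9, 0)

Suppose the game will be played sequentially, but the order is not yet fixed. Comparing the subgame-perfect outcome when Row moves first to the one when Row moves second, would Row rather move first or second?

If Row leads: Player 2's best replies are A→Y, B→Z, C→Z, D→Z, E→X; Row's induced payoffs -1, 10, 8, -2, 5; outcome (B, Z), payoffs (10, 4).
If Player 2 leads: Row's best replies are W→A, X→B, Y→E, Z→B; Player 2's induced payoffs 5, -2, -4, 4; outcome (A, W), payoffs (8, 5).
Row gets 10 moving first and 8 moving second, so Row prefers to move first.

first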